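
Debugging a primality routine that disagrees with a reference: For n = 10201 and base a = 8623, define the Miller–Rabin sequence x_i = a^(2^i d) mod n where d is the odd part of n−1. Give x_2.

n − 1 = 10200 = 2^3 · 1275, so s = 3 and d = 1275.
x_0 = 8623^1275 mod 10201 = 697.
x_1 = 697^2 mod 10201 = 6362.
x_2 = 6362^2 mod 10201 = 7677.

7677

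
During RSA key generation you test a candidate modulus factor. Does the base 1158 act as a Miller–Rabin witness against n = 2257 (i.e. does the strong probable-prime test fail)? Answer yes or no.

n − 1 = 2256 = 2^4 · 141, so s = 4 and d = 141.
Repeated squaring mod 2257: 1158^1 ≡ 1158, 1158^2 ≡ 306, 1158^4 ≡ 1099, 1158^8 ≡ 306, 1158^16 ≡ 1099, 1158^32 ≡ 306, 1158^64 ≡ 1099, 1158^128 ≡ 306.
141 = 128 + 8 + 4 + 1, so 1158^141 ≡ 306·306·1099·1158 ≡ 2256 (mod 2257).
x_0 = 1158^141 mod 2257 = 2256.
x_0 = 2256 ≡ −1, so 1158 is not a witness.

no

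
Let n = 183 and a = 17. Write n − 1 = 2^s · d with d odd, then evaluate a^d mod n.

44

n − 1 = 182 = 2^1 · 91, so s = 1 and d = 91.
By repeated squaring, 17^91 ≡ 44 (mod 183).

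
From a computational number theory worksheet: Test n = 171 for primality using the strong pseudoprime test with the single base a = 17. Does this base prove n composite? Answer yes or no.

yes

n − 1 = 170 = 2^1 · 85, so s = 1 and d = 85.
x_0 = 17^85 mod 171 = 35.
x_0 ∉ {1, 170} and s = 1, so 17 is a Miller–Rabin witness and 171 is composite.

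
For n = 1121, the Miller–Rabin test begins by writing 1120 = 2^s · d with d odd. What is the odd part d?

Halving: 1120 → 560 → 280 → 140 → 70 → 35; 35 is odd.
So 1120 = 2^5 · 35.

35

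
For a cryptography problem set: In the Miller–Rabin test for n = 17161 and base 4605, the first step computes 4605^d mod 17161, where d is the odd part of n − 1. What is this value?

8123

n − 1 = 17160 = 2^3 · 2145, so s = 3 and d = 2145.
4605^2145 mod 17161 = 8123.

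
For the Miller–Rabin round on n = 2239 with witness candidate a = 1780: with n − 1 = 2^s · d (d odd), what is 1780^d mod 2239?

2238

n − 1 = 2238 = 2^1 · 1119, so s = 1 and d = 1119.
Repeated squaring mod 2239: 1780^1 ≡ 1780, 1780^2 ≡ 215, 1780^4 ≡ 1445, 1780^8 ≡ 1277, 1780^16 ≡ 737, 1780^32 ≡ 1331, 1780^64 ≡ 512, 1780^128 ≡ 181, 1780^256 ≡ 1415, 1780^512 ≡ 559, 1780^1024 ≡ 1260.
1119 = 1024 + 64 + 16 + 8 + 4 + 2 + 1, so 1780^1119 ≡ 1260·512·737·1277·1445·215·1780 ≡ 2238 (mod 2239).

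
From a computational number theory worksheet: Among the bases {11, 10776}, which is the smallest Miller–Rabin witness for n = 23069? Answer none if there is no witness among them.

n − 1 = 23068 = 2^2 · 5767, so s = 2 and d = 5767.
Base 11: x_0 = 11^5767 mod 23069 = 1193. x_0 is neither 1 nor 23068, so continue squaring. x_1 = 1193^2 mod 23069 = 16040. Reached i = s−1 = 1 without hitting −1: 11 is a Miller–Rabin witness and 23069 is composite.
Base 10776: x_0 = 10776^5767 mod 23069 = 20289. x_0 is neither 1 nor 23068, so continue squaring. x_1 = 20289^2 mod 23069 = 285. Reached i = s−1 = 1 without hitting −1: 10776 is a Miller–Rabin witness and 23069 is composite.
The smallest witness among the given bases is 11.

11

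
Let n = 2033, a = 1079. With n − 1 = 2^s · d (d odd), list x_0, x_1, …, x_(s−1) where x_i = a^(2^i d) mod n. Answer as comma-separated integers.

n − 1 = 2032 = 2^4 · 127, so s = 4 and d = 127.
x_0 = 1079^127 mod 2033 = 661.
x_1 = 661^2 mod 2033 = 1859.
x_2 = 1859^2 mod 2033 = 1814.
x_3 = 1814^2 mod 2033 = 1202.

661, 1859, 1814, 1202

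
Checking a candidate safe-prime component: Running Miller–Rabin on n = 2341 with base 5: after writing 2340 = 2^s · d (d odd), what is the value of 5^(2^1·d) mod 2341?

n − 1 = 2340 = 2^2 · 585, so s = 2 and d = 585.
By repeated squaring, 5^585 ≡ 2340 (mod 2341).
x_0 = 2340.
x_1 = 2340^2 mod 2341 = 1.

1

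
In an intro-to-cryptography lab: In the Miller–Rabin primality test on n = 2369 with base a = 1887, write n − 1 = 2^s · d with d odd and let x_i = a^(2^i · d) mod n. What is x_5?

n − 1 = 2368 = 2^6 · 37, so s = 6 and d = 37.
x_0 = 1887^37 mod 2369 = 2324.
x_1 = 2324^2 mod 2369 = 2025.
x_2 = 2025^2 mod 2369 = 2255.
x_3 = 2255^2 mod 2369 = 1151.
x_4 = 1151^2 mod 2369 = 530.
x_5 = 530^2 mod 2369 = 1358.

1358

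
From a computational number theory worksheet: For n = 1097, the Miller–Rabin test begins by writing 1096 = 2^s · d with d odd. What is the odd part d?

137

Halving: 1096 → 548 → 274 → 137; 137 is odd.
So 1096 = 2^3 · 137.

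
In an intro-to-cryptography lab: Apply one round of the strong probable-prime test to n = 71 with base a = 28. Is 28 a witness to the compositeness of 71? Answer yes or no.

n − 1 = 70 = 2^1 · 35, so s = 1 and d = 35.
x_0 = 28^35 mod 71 = 70.
x_0 = 70 ≡ −1, so 28 is not a witness.

no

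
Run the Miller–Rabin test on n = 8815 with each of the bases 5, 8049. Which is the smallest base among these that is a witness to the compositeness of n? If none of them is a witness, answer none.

5

n − 1 = 8814 = 2^1 · 4407, so s = 1 and d = 4407.
Base 5: x_0 = 5^4407 mod 8815 = 3300. x_0 ∉ {1, 8814} and s = 1, so 5 is a Miller–Rabin witness and 8815 is composite.
Base 8049: x_0 = 8049^4407 mod 8815 = 3429. x_0 ∉ {1, 8814} and s = 1, so 8049 is a Miller–Rabin witness and 8815 is composite.
The smallest witness among the given bases is 5.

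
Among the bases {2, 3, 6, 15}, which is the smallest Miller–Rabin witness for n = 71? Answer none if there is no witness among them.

none

n − 1 = 70 = 2^1 · 35, so s = 1 and d = 35.
Base 2: x_0 = 2^35 mod 71 = 1. x_0 = 1, so 2 is not a witness.
Base 3: x_0 = 3^35 mod 71 = 1. x_0 = 1, so 3 is not a witness.
Base 6: x_0 = 6^35 mod 71 = 1. x_0 = 1, so 6 is not a witness.
Base 15: x_0 = 15^35 mod 71 = 1. x_0 = 1, so 15 is not a witness.
No listed base is a witness for 71.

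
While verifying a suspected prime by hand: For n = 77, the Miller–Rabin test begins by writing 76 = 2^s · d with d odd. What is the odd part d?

Halving: 76 → 38 → 19; 19 is odd.
So 76 = 2^2 · 19.

19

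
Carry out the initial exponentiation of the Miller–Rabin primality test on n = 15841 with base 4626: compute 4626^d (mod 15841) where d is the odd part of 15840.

776

n − 1 = 15840 = 2^5 · 495, so s = 5 and d = 495.
4626^495 mod 15841 = 776.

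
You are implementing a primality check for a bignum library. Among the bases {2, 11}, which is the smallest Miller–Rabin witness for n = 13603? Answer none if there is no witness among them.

2

n − 1 = 13602 = 2^1 · 6801, so s = 1 and d = 6801.
Base 2: x_0 = 2^6801 mod 13603 = 4852. x_0 ∉ {1, 13602} and s = 1, so 2 is a Miller–Rabin witness and 13603 is composite.
Base 11: x_0 = 11^6801 mod 13603 = 5318. x_0 ∉ {1, 13602} and s = 1, so 11 is a Miller–Rabin witness and 13603 is composite.
The smallest witness among the given bases is 2.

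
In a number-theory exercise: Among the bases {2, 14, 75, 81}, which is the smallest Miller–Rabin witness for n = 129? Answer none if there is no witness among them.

n − 1 = 128 = 2^7 · 1, so s = 7 and d = 1.
Base 2: x_0 = 2^1 mod 129 = 2. x_0 is neither 1 nor 128, so continue squaring. x_1 = 2^2 mod 129 = 4. x_2 = 4^2 mod 129 = 16. x_3 = 16^2 mod 129 = 127. x_4 = 127^2 mod 129 = 4. x_5 = 4^2 mod 129 = 16. x_6 = 16^2 mod 129 = 127. Reached i = s−1 = 6 without hitting −1: 2 is a Miller–Rabin witness and 129 is composite.
Base 14: x_0 = 14^1 mod 129 = 14. x_0 is neither 1 nor 128, so continue squaring. x_1 = 14^2 mod 129 = 67. x_2 = 67^2 mod 129 = 103. x_3 = 103^2 mod 129 = 31. x_4 = 31^2 mod 129 = 58. x_5 = 58^2 mod 129 = 10. x_6 = 10^2 mod 129 = 100. Reached i = s−1 = 6 without hitting −1: 14 is a Miller–Rabin witness and 129 is composite.
Base 75: x_0 = 75^1 mod 129 = 75. x_0 is neither 1 nor 128, so continue squaring. x_1 = 75^2 mod 129 = 78. x_2 = 78^2 mod 129 = 21. x_3 = 21^2 mod 129 = 54. x_4 = 54^2 mod 129 = 78. x_5 = 78^2 mod 129 = 21. x_6 = 21^2 mod 129 = 54. Reached i = s−1 = 6 without hitting −1: 75 is a Miller–Rabin witness and 129 is composite.
Base 81: x_0 = 81^1 mod 129 = 81. x_0 is neither 1 nor 128, so continue squaring. x_1 = 81^2 mod 129 = 111. x_2 = 111^2 mod 129 = 66. x_3 = 66^2 mod 129 = 99. x_4 = 99^2 mod 129 = 126. x_5 = 126^2 mod 129 = 9. x_6 = 9^2 mod 129 = 81. Reached i = s−1 = 6 without hitting −1: 81 is a Miller–Rabin witness and 129 is composite.
The smallest witness among the given bases is 2.

2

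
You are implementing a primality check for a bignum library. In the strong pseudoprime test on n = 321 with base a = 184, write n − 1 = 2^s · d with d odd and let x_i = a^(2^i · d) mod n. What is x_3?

313

n − 1 = 320 = 2^6 · 5, so s = 6 and d = 5.
x_0 = 184^5 mod 321 = 235.
x_1 = 235^2 mod 321 = 13.
x_2 = 13^2 mod 321 = 169.
x_3 = 169^2 mod 321 = 313.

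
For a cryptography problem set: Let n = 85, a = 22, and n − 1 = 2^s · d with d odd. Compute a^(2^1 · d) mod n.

9

n − 1 = 84 = 2^2 · 21, so s = 2 and d = 21.
Repeated squaring mod 85: 22^1 ≡ 22, 22^2 ≡ 59, 22^4 ≡ 81, 22^8 ≡ 16, 22^16 ≡ 1.
21 = 16 + 4 + 1, so 22^21 ≡ 1·81·22 ≡ 82 (mod 85).
x_0 = 82.
x_1 = 82^2 mod 85 = 9.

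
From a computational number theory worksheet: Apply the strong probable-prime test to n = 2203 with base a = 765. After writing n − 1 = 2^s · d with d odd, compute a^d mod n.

n − 1 = 2202 = 2^1 · 1101, so s = 1 and d = 1101.
Repeated squaring mod 2203: 765^1 ≡ 765, 765^2 ≡ 1430, 765^4 ≡ 516, 765^8 ≡ 1896, 765^16 ≡ 1723, 765^32 ≡ 1288, 765^64 ≡ 85, 765^128 ≡ 616, 765^256 ≡ 540, 765^512 ≡ 804, 765^1024 ≡ 937.
1101 = 1024 + 64 + 8 + 4 + 1, so 765^1101 ≡ 937·85·1896·516·765 ≡ 1 (mod 2203).

1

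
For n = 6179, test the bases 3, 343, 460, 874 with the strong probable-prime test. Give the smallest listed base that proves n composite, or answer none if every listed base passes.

3

n − 1 = 6178 = 2^1 · 3089, so s = 1 and d = 3089.
Base 3: x_0 = 3^3089 mod 6179 = 28. x_0 ∉ {1, 6178} and s = 1, so 3 is a Miller–Rabin witness and 6179 is composite.
Base 343: x_0 = 343^3089 mod 6179 = 951. x_0 ∉ {1, 6178} and s = 1, so 343 is a Miller–Rabin witness and 6179 is composite.
Base 460: x_0 = 460^3089 mod 6179 = 3549. x_0 ∉ {1, 6178} and s = 1, so 460 is a Miller–Rabin witness and 6179 is composite.
Base 874: x_0 = 874^3089 mod 6179 = 193. x_0 ∉ {1, 6178} and s = 1, so 874 is a Miller–Rabin witness and 6179 is composite.
The smallest witness among the given bases is 3.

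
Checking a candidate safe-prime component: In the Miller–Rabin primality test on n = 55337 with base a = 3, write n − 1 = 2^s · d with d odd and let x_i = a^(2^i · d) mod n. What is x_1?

18621

n − 1 = 55336 = 2^3 · 6917, so s = 3 and d = 6917.
Repeated squaring mod 55337: 3^1 ≡ 3, 3^2 ≡ 9, 3^4 ≡ 81, 3^8 ≡ 6561, 3^16 ≡ 49872, 3^32 ≡ 39582, 3^64 ≡ 33580, 3^128 ≡ 14351, 3^256 ≡ 42224, 3^512 ≡ 18710, 3^1024 ≡ 2238, 3^2048 ≡ 28314, 3^4096 ≡ 15477.
6917 = 4096 + 2048 + 512 + 256 + 4 + 1, so 3^6917 ≡ 15477·28314·18710·42224·81·3 ≡ 3159 (mod 55337).
x_0 = 3159.
x_1 = 3159^2 mod 55337 = 18621.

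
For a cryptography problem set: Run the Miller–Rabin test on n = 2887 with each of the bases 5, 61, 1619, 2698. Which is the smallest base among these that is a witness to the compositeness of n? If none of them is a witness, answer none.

n − 1 = 2886 = 2^1 · 1443, so s = 1 and d = 1443.
Base 5: x_0 = 5^1443 mod 2887 = 2886. x_0 = 2886 ≡ −1, so 5 is not a witness.
Base 61: x_0 = 61^1443 mod 2887 = 1. x_0 = 1, so 61 is not a witness.
Base 1619: x_0 = 1619^1443 mod 2887 = 2886. x_0 = 2886 ≡ −1, so 1619 is not a witness.
Base 2698: x_0 = 2698^1443 mod 2887 = 1. x_0 = 1, so 2698 is not a witness.
No listed base is a witness for 2887.

none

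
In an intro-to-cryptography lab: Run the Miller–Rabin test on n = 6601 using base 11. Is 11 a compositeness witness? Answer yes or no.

n − 1 = 6600 = 2^3 · 825, so s = 3 and d = 825.
x_0 = 11^825 mod 6601 = 3564.
x_0 is neither 1 nor 6600, so continue squaring.
x_1 = 3564^2 mod 6601 = 1772.
x_2 = 1772^2 mod 6601 = 4509.
Reached i = s−1 = 2 without hitting −1: 11 is a Miller–Rabin witness and 6601 is composite.

yes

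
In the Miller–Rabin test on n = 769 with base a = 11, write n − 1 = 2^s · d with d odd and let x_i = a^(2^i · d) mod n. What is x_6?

62

n − 1 = 768 = 2^8 · 3, so s = 8 and d = 3.
x_0 = 11^3 mod 769 = 562.
x_1 = 562^2 mod 769 = 554.
x_2 = 554^2 mod 769 = 85.
x_3 = 85^2 mod 769 = 304.
x_4 = 304^2 mod 769 = 136.
x_5 = 136^2 mod 769 = 40.
x_6 = 40^2 mod 769 = 62.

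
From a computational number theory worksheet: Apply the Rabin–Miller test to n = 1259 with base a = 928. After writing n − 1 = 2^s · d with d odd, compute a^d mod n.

1

n − 1 = 1258 = 2^1 · 629, so s = 1 and d = 629.
Repeated squaring mod 1259: 928^1 ≡ 928, 928^2 ≡ 28, 928^4 ≡ 784, 928^8 ≡ 264, 928^16 ≡ 451, 928^32 ≡ 702, 928^64 ≡ 535, 928^128 ≡ 432, 928^256 ≡ 292, 928^512 ≡ 911.
629 = 512 + 64 + 32 + 16 + 4 + 1, so 928^629 ≡ 911·535·702·451·784·928 ≡ 1 (mod 1259).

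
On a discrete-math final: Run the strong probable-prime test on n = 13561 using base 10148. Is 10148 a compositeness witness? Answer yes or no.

yes

n − 1 = 13560 = 2^3 · 1695, so s = 3 and d = 1695.
Repeated squaring mod 13561: 10148^1 ≡ 10148, 10148^2 ≡ 13231, 10148^4 ≡ 412, 10148^8 ≡ 7012, 10148^16 ≡ 9519, 10148^32 ≡ 10320, 10148^64 ≡ 7867, 10148^128 ≡ 10846, 10148^256 ≡ 7602, 10148^512 ≡ 6983, 10148^1024 ≡ 10494.
1695 = 1024 + 512 + 128 + 16 + 8 + 4 + 2 + 1, so 10148^1695 ≡ 10494·6983·10846·9519·7012·412·13231·10148 ≡ 4614 (mod 13561).
x_0 = 10148^1695 mod 13561 = 4614.
x_0 is neither 1 nor 13560, so continue squaring.
x_1 = 4614^2 mod 13561 = 11787.
x_2 = 11787^2 mod 13561 = 924.
Reached i = s−1 = 2 without hitting −1: 10148 is a Miller–Rabin witness and 13561 is composite.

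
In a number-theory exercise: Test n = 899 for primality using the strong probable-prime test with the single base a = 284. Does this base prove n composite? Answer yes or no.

yes

n − 1 = 898 = 2^1 · 449, so s = 1 and d = 449.
x_0 = 284^449 mod 899 = 893.
x_0 ∉ {1, 898} and s = 1, so 284 is a Miller–Rabin witness and 899 is composite.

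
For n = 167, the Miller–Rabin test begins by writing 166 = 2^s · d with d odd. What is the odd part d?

Halving: 166 → 83; 83 is odd.
So 166 = 2^1 · 83.

83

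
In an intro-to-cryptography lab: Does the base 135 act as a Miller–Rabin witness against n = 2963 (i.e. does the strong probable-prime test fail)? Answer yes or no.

n − 1 = 2962 = 2^1 · 1481, so s = 1 and d = 1481.
x_0 = 135^1481 mod 2963 = 2962.
x_0 = 2962 ≡ −1, so 135 is not a witness.

no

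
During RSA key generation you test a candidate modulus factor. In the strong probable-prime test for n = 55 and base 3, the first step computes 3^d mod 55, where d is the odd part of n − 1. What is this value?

42

n − 1 = 54 = 2^1 · 27, so s = 1 and d = 27.
Repeated squaring mod 55: 3^1 ≡ 3, 3^2 ≡ 9, 3^4 ≡ 26, 3^8 ≡ 16, 3^16 ≡ 36.
27 = 16 + 8 + 2 + 1, so 3^27 ≡ 36·16·9·3 ≡ 42 (mod 55).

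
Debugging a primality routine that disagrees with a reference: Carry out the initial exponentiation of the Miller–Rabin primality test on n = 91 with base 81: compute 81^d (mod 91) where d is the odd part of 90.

1

n − 1 = 90 = 2^1 · 45, so s = 1 and d = 45.
81^45 mod 91 = 1.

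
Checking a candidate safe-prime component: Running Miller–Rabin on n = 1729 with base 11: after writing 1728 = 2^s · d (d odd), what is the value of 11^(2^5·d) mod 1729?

n − 1 = 1728 = 2^6 · 27, so s = 6 and d = 27.
x_0 = 11^27 mod 1729 = 1331.
x_1 = 1331^2 mod 1729 = 1065.
x_2 = 1065^2 mod 1729 = 1.
x_3 = 1^2 mod 1729 = 1.
x_4 = 1^2 mod 1729 = 1.
x_5 = 1^2 mod 1729 = 1.

1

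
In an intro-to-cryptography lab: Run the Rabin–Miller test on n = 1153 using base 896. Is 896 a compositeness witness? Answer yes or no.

no

n − 1 = 1152 = 2^7 · 9, so s = 7 and d = 9.
x_0 = 896^9 mod 1153 = 498.
x_0 is neither 1 nor 1152, so continue squaring.
x_1 = 498^2 mod 1153 = 109.
x_2 = 109^2 mod 1153 = 351.
x_3 = 351^2 mod 1153 = 983.
x_4 = 983^2 mod 1153 = 75.
x_5 = 75^2 mod 1153 = 1013.
x_6 = 1013^2 mod 1153 = 1152.
x_6 ≡ −1, so 896 is not a witness.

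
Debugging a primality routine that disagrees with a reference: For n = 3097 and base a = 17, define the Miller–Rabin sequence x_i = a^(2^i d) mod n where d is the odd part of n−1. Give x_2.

n − 1 = 3096 = 2^3 · 387, so s = 3 and d = 387.
x_0 = 17^387 mod 3097 = 2224.
x_1 = 2224^2 mod 3097 = 267.
x_2 = 267^2 mod 3097 = 58.

58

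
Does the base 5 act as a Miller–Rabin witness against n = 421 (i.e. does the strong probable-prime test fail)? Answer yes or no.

n − 1 = 420 = 2^2 · 105, so s = 2 and d = 105.
x_0 = 5^105 mod 421 = 420.
x_0 = 420 ≡ −1, so 5 is not a witness.

no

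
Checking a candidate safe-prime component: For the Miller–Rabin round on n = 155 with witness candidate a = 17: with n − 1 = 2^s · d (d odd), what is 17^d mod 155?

n − 1 = 154 = 2^1 · 77, so s = 1 and d = 77.
17^77 mod 155 = 52.

52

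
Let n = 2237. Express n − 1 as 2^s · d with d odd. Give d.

559

Halving: 2236 → 1118 → 559; 559 is odd.
So 2236 = 2^2 · 559.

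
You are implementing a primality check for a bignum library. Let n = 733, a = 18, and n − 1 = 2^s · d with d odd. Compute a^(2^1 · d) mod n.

732

n − 1 = 732 = 2^2 · 183, so s = 2 and d = 183.
x_0 = 18^183 mod 733 = 380.
x_1 = 380^2 mod 733 = 732.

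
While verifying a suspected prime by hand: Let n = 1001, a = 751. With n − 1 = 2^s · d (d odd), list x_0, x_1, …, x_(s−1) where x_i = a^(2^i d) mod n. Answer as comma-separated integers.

914, 562, 529

n − 1 = 1000 = 2^3 · 125, so s = 3 and d = 125.
x_0 = 751^125 mod 1001 = 914.
x_1 = 914^2 mod 1001 = 562.
x_2 = 562^2 mod 1001 = 529.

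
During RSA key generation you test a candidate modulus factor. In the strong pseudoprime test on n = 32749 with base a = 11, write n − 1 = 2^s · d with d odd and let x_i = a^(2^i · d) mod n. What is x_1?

n − 1 = 32748 = 2^2 · 8187, so s = 2 and d = 8187.
x_0 = 11^8187 mod 32749 = 15645.
x_1 = 15645^2 mod 32749 = 32748.

32748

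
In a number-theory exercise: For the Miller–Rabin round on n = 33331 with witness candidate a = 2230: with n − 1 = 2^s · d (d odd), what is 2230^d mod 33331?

33330

n − 1 = 33330 = 2^1 · 16665, so s = 1 and d = 16665.
Repeated squaring mod 33331: 2230^1 ≡ 2230, 2230^2 ≡ 6581, 2230^4 ≡ 12592, 2230^8 ≡ 2897, 2230^16 ≡ 26528, 2230^32 ≡ 17381, 2230^64 ≡ 20308, 2230^128 ≡ 10401, 2230^256 ≡ 21706, 2230^512 ≡ 16751, 2230^1024 ≡ 15643, 2230^2048 ≡ 20578, 2230^4096 ≡ 17060, 2230^8192 ≡ 30639, 2230^16384 ≡ 14037.
16665 = 16384 + 256 + 16 + 8 + 1, so 2230^16665 ≡ 14037·21706·26528·2897·2230 ≡ 33330 (mod 33331).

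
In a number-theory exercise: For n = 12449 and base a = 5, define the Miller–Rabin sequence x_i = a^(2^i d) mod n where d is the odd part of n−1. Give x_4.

n − 1 = 12448 = 2^5 · 389, so s = 5 and d = 389.
Repeated squaring mod 12449: 5^1 ≡ 5, 5^2 ≡ 25, 5^4 ≡ 625, 5^8 ≡ 4706, 5^16 ≡ 12114, 5^32 ≡ 184, 5^64 ≡ 8958, 5^128 ≡ 11959, 5^256 ≡ 3569.
389 = 256 + 128 + 4 + 1, so 5^389 ≡ 3569·11959·625·5 ≡ 5056 (mod 12449).
x_0 = 5056.
x_1 = 5056^2 mod 12449 = 5339.
x_2 = 5339^2 mod 12449 = 9160.
x_3 = 9160^2 mod 12449 = 11789.
x_4 = 11789^2 mod 12449 = 12334.

12334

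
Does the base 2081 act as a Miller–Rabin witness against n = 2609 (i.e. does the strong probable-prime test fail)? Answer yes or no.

n − 1 = 2608 = 2^4 · 163, so s = 4 and d = 163.
x_0 = 2081^163 mod 2609 = 2608.
x_0 = 2608 ≡ −1, so 2081 is not a witness.

no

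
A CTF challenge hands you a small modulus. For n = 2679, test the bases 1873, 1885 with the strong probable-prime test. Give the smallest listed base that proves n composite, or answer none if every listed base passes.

1873

n − 1 = 2678 = 2^1 · 1339, so s = 1 and d = 1339.
Base 1873: x_0 = 1873^1339 mod 2679 = 2557. x_0 ∉ {1, 2678} and s = 1, so 1873 is a Miller–Rabin witness and 2679 is composite.
Base 1885: x_0 = 1885^1339 mod 2679 = 1621. x_0 ∉ {1, 2678} and s = 1, so 1885 is a Miller–Rabin witness and 2679 is composite.
The smallest witness among the given bases is 1873.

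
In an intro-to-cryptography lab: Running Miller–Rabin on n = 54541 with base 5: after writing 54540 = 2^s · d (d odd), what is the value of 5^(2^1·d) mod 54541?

1

n − 1 = 54540 = 2^2 · 13635, so s = 2 and d = 13635.
Repeated squaring mod 54541: 5^1 ≡ 5, 5^2 ≡ 25, 5^4 ≡ 625, 5^8 ≡ 8838, 5^16 ≡ 7532, 5^32 ≡ 8384, 5^64 ≡ 42648, 5^128 ≡ 18636, 5^256 ≡ 37949, 5^512 ≡ 26037, 5^1024 ≡ 35280, 5^2048 ≡ 52780, 5^4096 ≡ 46825, 5^8192 ≡ 32425.
13635 = 8192 + 4096 + 1024 + 256 + 64 + 2 + 1, so 5^13635 ≡ 32425·46825·35280·37949·42648·25·5 ≡ 1 (mod 54541).
x_0 = 1.
x_1 = 1^2 mod 54541 = 1.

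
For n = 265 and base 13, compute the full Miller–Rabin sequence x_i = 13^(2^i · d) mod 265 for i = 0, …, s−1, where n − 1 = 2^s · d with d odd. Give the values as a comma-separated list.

n − 1 = 264 = 2^3 · 33, so s = 3 and d = 33.
x_0 = 13^33 mod 265 = 68.
x_1 = 68^2 mod 265 = 119.
x_2 = 119^2 mod 265 = 116.

68, 119, 116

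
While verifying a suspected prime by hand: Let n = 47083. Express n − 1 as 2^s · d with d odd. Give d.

Halving: 47082 → 23541; 23541 is odd.
So 47082 = 2^1 · 23541.

23541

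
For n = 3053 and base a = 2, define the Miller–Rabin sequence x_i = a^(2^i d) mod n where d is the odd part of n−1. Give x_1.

2581

n − 1 = 3052 = 2^2 · 763, so s = 2 and d = 763.
x_0 = 2^763 mod 3053 = 644.
x_1 = 644^2 mod 3053 = 2581.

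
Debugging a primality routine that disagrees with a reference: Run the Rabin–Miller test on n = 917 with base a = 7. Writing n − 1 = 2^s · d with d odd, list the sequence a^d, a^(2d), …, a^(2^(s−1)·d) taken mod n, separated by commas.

140, 343

n − 1 = 916 = 2^2 · 229, so s = 2 and d = 229.
x_0 = 7^229 mod 917 = 140.
x_1 = 140^2 mod 917 = 343.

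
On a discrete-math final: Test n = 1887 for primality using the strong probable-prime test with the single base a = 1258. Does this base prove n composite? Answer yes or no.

n − 1 = 1886 = 2^1 · 943, so s = 1 and d = 943.
Repeated squaring mod 1887: 1258^1 ≡ 1258, 1258^2 ≡ 1258, 1258^4 ≡ 1258, 1258^8 ≡ 1258, 1258^16 ≡ 1258, 1258^32 ≡ 1258, 1258^64 ≡ 1258, 1258^128 ≡ 1258, 1258^256 ≡ 1258, 1258^512 ≡ 1258.
943 = 512 + 256 + 128 + 32 + 8 + 4 + 2 + 1, so 1258^943 ≡ 1258·1258·1258·1258·1258·1258·1258·1258 ≡ 1258 (mod 1887).
x_0 = 1258^943 mod 1887 = 1258.
x_0 ∉ {1, 1886} and s = 1, so 1258 is a Miller–Rabin witness and 1887 is composite.

yes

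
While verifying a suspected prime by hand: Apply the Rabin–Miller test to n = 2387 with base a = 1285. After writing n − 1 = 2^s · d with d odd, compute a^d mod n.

1444

n − 1 = 2386 = 2^1 · 1193, so s = 1 and d = 1193.
1285^1193 mod 2387 = 1444.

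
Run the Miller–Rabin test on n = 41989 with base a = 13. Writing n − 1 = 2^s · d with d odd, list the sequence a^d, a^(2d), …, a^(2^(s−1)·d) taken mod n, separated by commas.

n − 1 = 41988 = 2^2 · 10497, so s = 2 and d = 10497.
x_0 = 13^10497 mod 41989 = 33241.
x_1 = 33241^2 mod 41989 = 23546.

33241, 23546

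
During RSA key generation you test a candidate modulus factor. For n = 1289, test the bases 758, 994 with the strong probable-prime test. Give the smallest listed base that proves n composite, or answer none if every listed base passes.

n − 1 = 1288 = 2^3 · 161, so s = 3 and d = 161.
Base 758: x_0 = 758^161 mod 1289 = 792. x_0 is neither 1 nor 1288, so continue squaring. x_1 = 792^2 mod 1289 = 810. x_2 = 810^2 mod 1289 = 1288. x_2 ≡ −1, so 758 is not a witness.
Base 994: x_0 = 994^161 mod 1289 = 497. x_0 is neither 1 nor 1288, so continue squaring. x_1 = 497^2 mod 1289 = 810. x_2 = 810^2 mod 1289 = 1288. x_2 ≡ −1, so 994 is not a witness.
No listed base is a witness for 1289.

none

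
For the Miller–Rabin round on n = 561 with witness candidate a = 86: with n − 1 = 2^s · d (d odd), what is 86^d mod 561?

n − 1 = 560 = 2^4 · 35, so s = 4 and d = 35.
86^35 mod 561 = 188.

188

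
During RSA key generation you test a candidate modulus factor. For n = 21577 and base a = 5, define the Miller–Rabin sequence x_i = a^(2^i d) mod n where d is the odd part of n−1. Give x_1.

749

n − 1 = 21576 = 2^3 · 2697, so s = 3 and d = 2697.
x_0 = 5^2697 mod 21577 = 13190.
x_1 = 13190^2 mod 21577 = 749.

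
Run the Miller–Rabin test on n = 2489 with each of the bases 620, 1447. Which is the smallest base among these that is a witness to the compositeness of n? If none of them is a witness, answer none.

n − 1 = 2488 = 2^3 · 311, so s = 3 and d = 311.
Base 620: x_0 = 620^311 mod 2489 = 1547. x_0 is neither 1 nor 2488, so continue squaring. x_1 = 1547^2 mod 2489 = 1280. x_2 = 1280^2 mod 2489 = 638. Reached i = s−1 = 2 without hitting −1: 620 is a Miller–Rabin witness and 2489 is composite.
Base 1447: x_0 = 1447^311 mod 2489 = 642. x_0 is neither 1 nor 2488, so continue squaring. x_1 = 642^2 mod 2489 = 1479. x_2 = 1479^2 mod 2489 = 2099. Reached i = s−1 = 2 without hitting −1: 1447 is a Miller–Rabin witness and 2489 is composite.
The smallest witness among the given bases is 620.

620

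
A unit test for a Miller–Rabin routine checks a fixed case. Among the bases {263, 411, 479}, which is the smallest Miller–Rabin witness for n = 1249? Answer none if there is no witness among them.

none

n − 1 = 1248 = 2^5 · 39, so s = 5 and d = 39.
Base 263: x_0 = 263^39 mod 1249 = 86. x_0 is neither 1 nor 1248, so continue squaring. x_1 = 86^2 mod 1249 = 1151. x_2 = 1151^2 mod 1249 = 861. x_3 = 861^2 mod 1249 = 664. x_4 = 664^2 mod 1249 = 1248. x_4 ≡ −1, so 263 is not a witness.
Base 411: x_0 = 411^39 mod 1249 = 695. x_0 is neither 1 nor 1248, so continue squaring. x_1 = 695^2 mod 1249 = 911. x_2 = 911^2 mod 1249 = 585. x_3 = 585^2 mod 1249 = 1248. x_3 ≡ −1, so 411 is not a witness.
Base 479: x_0 = 479^39 mod 1249 = 599. x_0 is neither 1 nor 1248, so continue squaring. x_1 = 599^2 mod 1249 = 338. x_2 = 338^2 mod 1249 = 585. x_3 = 585^2 mod 1249 = 1248. x_3 ≡ −1, so 479 is not a witness.
No listed base is a witness for 1249.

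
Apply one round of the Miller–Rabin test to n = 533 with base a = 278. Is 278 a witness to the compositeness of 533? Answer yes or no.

no

n − 1 = 532 = 2^2 · 133, so s = 2 and d = 133.
Repeated squaring mod 533: 278^1 ≡ 278, 278^2 ≡ 532, 278^4 ≡ 1, 278^8 ≡ 1, 278^16 ≡ 1, 278^32 ≡ 1, 278^64 ≡ 1, 278^128 ≡ 1.
133 = 128 + 4 + 1, so 278^133 ≡ 1·1·278 ≡ 278 (mod 533).
x_0 = 278^133 mod 533 = 278.
x_0 is neither 1 nor 532, so continue squaring.
x_1 = 278^2 mod 533 = 532.
x_1 ≡ −1, so 278 is not a witness.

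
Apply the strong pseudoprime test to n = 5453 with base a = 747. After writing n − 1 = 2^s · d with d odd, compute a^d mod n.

4583

n − 1 = 5452 = 2^2 · 1363, so s = 2 and d = 1363.
Repeated squaring mod 5453: 747^1 ≡ 747, 747^2 ≡ 1803, 747^4 ≡ 821, 747^8 ≡ 3322, 747^16 ≡ 4265, 747^32 ≡ 4470, 747^64 ≡ 1108, 747^128 ≡ 739, 747^256 ≡ 821, 747^512 ≡ 3322, 747^1024 ≡ 4265.
1363 = 1024 + 256 + 64 + 16 + 2 + 1, so 747^1363 ≡ 4265·821·1108·4265·1803·747 ≡ 4583 (mod 5453).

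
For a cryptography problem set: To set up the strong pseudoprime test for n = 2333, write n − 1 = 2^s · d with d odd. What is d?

Halving: 2332 → 1166 → 583; 583 is odd.
So 2332 = 2^2 · 583.

583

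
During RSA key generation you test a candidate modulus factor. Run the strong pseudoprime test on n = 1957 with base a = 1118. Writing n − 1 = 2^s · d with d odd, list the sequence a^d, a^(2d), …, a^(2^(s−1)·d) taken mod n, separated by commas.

1227, 596

n − 1 = 1956 = 2^2 · 489, so s = 2 and d = 489.
x_0 = 1118^489 mod 1957 = 1227.
x_1 = 1227^2 mod 1957 = 596.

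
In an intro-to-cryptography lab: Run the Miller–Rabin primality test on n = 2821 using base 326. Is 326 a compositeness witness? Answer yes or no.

n − 1 = 2820 = 2^2 · 705, so s = 2 and d = 705.
Repeated squaring mod 2821: 326^1 ≡ 326, 326^2 ≡ 1899, 326^4 ≡ 963, 326^8 ≡ 2081, 326^16 ≡ 326, 326^32 ≡ 1899, 326^64 ≡ 963, 326^128 ≡ 2081, 326^256 ≡ 326, 326^512 ≡ 1899.
705 = 512 + 128 + 64 + 1, so 326^705 ≡ 1899·2081·963·326 ≡ 1 (mod 2821).
x_0 = 326^705 mod 2821 = 1.
x_0 = 1, so 326 is not a witness.

no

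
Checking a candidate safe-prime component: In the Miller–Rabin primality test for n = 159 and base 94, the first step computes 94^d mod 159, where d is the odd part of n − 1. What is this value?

n − 1 = 158 = 2^1 · 79, so s = 1 and d = 79.
Repeated squaring mod 159: 94^1 ≡ 94, 94^2 ≡ 91, 94^4 ≡ 13, 94^8 ≡ 10, 94^16 ≡ 100, 94^32 ≡ 142, 94^64 ≡ 130.
79 = 64 + 8 + 4 + 2 + 1, so 94^79 ≡ 130·10·13·91·94 ≡ 118 (mod 159).

118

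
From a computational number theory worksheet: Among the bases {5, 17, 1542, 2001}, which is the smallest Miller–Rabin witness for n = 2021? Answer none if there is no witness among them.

n − 1 = 2020 = 2^2 · 505, so s = 2 and d = 505.
Base 5: x_0 = 5^505 mod 2021 = 865. x_0 is neither 1 nor 2020, so continue squaring. x_1 = 865^2 mod 2021 = 455. Reached i = s−1 = 1 without hitting −1: 5 is a Miller–Rabin witness and 2021 is composite.
Base 17: x_0 = 17^505 mod 2021 = 318. x_0 is neither 1 nor 2020, so continue squaring. x_1 = 318^2 mod 2021 = 74. Reached i = s−1 = 1 without hitting −1: 17 is a Miller–Rabin witness and 2021 is composite.
Base 1542: x_0 = 1542^505 mod 2021 = 1671. x_0 is neither 1 nor 2020, so continue squaring. x_1 = 1671^2 mod 2021 = 1240. Reached i = s−1 = 1 without hitting −1: 1542 is a Miller–Rabin witness and 2021 is composite.
Base 2001: x_0 = 2001^505 mod 2021 = 195. x_0 is neither 1 nor 2020, so continue squaring. x_1 = 195^2 mod 2021 = 1647. Reached i = s−1 = 1 without hitting −1: 2001 is a Miller–Rabin witness and 2021 is composite.
The smallest witness among the given bases is 5.

5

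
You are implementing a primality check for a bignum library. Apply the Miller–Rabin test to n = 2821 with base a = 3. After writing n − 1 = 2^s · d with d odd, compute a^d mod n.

1301

n − 1 = 2820 = 2^2 · 705, so s = 2 and d = 705.
Repeated squaring mod 2821: 3^1 ≡ 3, 3^2 ≡ 9, 3^4 ≡ 81, 3^8 ≡ 919, 3^16 ≡ 1082, 3^32 ≡ 9, 3^64 ≡ 81, 3^128 ≡ 919, 3^256 ≡ 1082, 3^512 ≡ 9.
705 = 512 + 128 + 64 + 1, so 3^705 ≡ 9·919·81·3 ≡ 1301 (mod 2821).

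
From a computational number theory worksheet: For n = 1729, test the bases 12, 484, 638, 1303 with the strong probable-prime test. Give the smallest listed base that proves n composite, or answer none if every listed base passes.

n − 1 = 1728 = 2^6 · 27, so s = 6 and d = 27.
Base 12: x_0 = 12^27 mod 1729 = 1728. x_0 = 1728 ≡ −1, so 12 is not a witness.
Base 484: x_0 = 484^27 mod 1729 = 1. x_0 = 1, so 484 is not a witness.
Base 638: x_0 = 638^27 mod 1729 = 1. x_0 = 1, so 638 is not a witness.
Base 1303: x_0 = 1303^27 mod 1729 = 1. x_0 = 1, so 1303 is not a witness.
No listed base is a witness for 1729.

none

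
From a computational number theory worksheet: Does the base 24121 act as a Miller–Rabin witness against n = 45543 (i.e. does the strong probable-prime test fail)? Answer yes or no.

yes

n − 1 = 45542 = 2^1 · 22771, so s = 1 and d = 22771.
x_0 = 24121^22771 mod 45543 = 13405.
x_0 ∉ {1, 45542} and s = 1, so 24121 is a Miller–Rabin witness and 45543 is composite.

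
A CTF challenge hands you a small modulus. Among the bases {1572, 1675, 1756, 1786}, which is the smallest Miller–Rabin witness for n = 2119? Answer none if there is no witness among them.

1675

n − 1 = 2118 = 2^1 · 1059, so s = 1 and d = 1059.
Base 1572: x_0 = 1572^1059 mod 2119 = 2118. x_0 = 2118 ≡ −1, so 1572 is not a witness.
Base 1675: x_0 = 1675^1059 mod 2119 = 1240. x_0 ∉ {1, 2118} and s = 1, so 1675 is a Miller–Rabin witness and 2119 is composite.
Base 1756: x_0 = 1756^1059 mod 2119 = 1600. x_0 ∉ {1, 2118} and s = 1, so 1756 is a Miller–Rabin witness and 2119 is composite.
Base 1786: x_0 = 1786^1059 mod 2119 = 1919. x_0 ∉ {1, 2118} and s = 1, so 1786 is a Miller–Rabin witness and 2119 is composite.
The smallest witness among the given bases is 1675.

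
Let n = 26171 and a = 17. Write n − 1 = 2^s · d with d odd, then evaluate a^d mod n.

1

n − 1 = 26170 = 2^1 · 13085, so s = 1 and d = 13085.
17^13085 mod 26171 = 1.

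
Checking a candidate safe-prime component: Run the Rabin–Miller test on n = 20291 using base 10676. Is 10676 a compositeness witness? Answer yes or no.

n − 1 = 20290 = 2^1 · 10145, so s = 1 and d = 10145.
Repeated squaring mod 20291: 10676^1 ≡ 10676, 10676^2 ≡ 2429, 10676^4 ≡ 15651, 10676^8 ≡ 849, 10676^16 ≡ 10616, 10676^32 ≡ 3242, 10676^64 ≡ 20117, 10676^128 ≡ 9985, 10676^256 ≡ 10542, 10676^512 ≡ 20248, 10676^1024 ≡ 1849, 10676^2048 ≡ 9913, 10676^4096 ≡ 18547, 10676^8192 ≡ 18177.
10145 = 8192 + 1024 + 512 + 256 + 128 + 32 + 1, so 10676^10145 ≡ 18177·1849·20248·10542·9985·3242·10676 ≡ 18396 (mod 20291).
x_0 = 10676^10145 mod 20291 = 18396.
x_0 ∉ {1, 20290} and s = 1, so 10676 is a Miller–Rabin witness and 20291 is composite.

yes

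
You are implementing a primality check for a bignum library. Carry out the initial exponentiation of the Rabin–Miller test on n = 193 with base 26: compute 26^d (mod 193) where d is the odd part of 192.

n − 1 = 192 = 2^6 · 3, so s = 6 and d = 3.
26^3 mod 193 = 13.

13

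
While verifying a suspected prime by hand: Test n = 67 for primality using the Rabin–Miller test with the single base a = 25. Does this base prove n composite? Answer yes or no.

no

n − 1 = 66 = 2^1 · 33, so s = 1 and d = 33.
Repeated squaring mod 67: 25^1 ≡ 25, 25^2 ≡ 22, 25^4 ≡ 15, 25^8 ≡ 24, 25^16 ≡ 40, 25^32 ≡ 59.
33 = 32 + 1, so 25^33 ≡ 59·25 ≡ 1 (mod 67).
x_0 = 25^33 mod 67 = 1.
x_0 = 1, so 25 is not a witness.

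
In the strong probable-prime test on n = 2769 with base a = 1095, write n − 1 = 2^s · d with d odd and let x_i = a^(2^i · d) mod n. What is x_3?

n − 1 = 2768 = 2^4 · 173, so s = 4 and d = 173.
x_0 = 1095^173 mod 2769 = 321.
x_1 = 321^2 mod 2769 = 588.
x_2 = 588^2 mod 2769 = 2388.
x_3 = 2388^2 mod 2769 = 1173.

1173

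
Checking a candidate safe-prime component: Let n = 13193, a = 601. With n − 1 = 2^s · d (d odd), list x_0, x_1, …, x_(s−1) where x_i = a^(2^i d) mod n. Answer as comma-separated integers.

n − 1 = 13192 = 2^3 · 1649, so s = 3 and d = 1649.
x_0 = 601^1649 mod 13193 = 2508.
x_1 = 2508^2 mod 13193 = 10196.
x_2 = 10196^2 mod 13193 = 10769.

2508, 10196, 10769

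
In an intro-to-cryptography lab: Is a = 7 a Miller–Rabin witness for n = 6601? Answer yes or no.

yes

n − 1 = 6600 = 2^3 · 825, so s = 3 and d = 825.
Repeated squaring mod 6601: 7^1 ≡ 7, 7^2 ≡ 49, 7^4 ≡ 2401, 7^8 ≡ 2128, 7^16 ≡ 98, 7^32 ≡ 3003, 7^64 ≡ 1043, 7^128 ≡ 5285, 7^256 ≡ 2394, 7^512 ≡ 1568.
825 = 512 + 256 + 32 + 16 + 8 + 1, so 7^825 ≡ 1568·2394·3003·98·2128·7 ≡ 413 (mod 6601).
x_0 = 7^825 mod 6601 = 413.
x_0 is neither 1 nor 6600, so continue squaring.
x_1 = 413^2 mod 6601 = 5544.
x_2 = 5544^2 mod 6601 = 1680.
Reached i = s−1 = 2 without hitting −1: 7 is a Miller–Rabin witness and 6601 is composite.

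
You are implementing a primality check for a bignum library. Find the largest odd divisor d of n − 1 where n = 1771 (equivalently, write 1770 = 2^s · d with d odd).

Halving: 1770 → 885; 885 is odd.
So 1770 = 2^1 · 885.

885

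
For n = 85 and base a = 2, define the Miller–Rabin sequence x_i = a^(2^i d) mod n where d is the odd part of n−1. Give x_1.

4

n − 1 = 84 = 2^2 · 21, so s = 2 and d = 21.
Repeated squaring mod 85: 2^1 ≡ 2, 2^2 ≡ 4, 2^4 ≡ 16, 2^8 ≡ 1, 2^16 ≡ 1.
21 = 16 + 4 + 1, so 2^21 ≡ 1·16·2 ≡ 32 (mod 85).
x_0 = 32.
x_1 = 32^2 mod 85 = 4.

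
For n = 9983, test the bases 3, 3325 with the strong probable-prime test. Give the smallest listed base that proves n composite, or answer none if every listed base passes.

n − 1 = 9982 = 2^1 · 4991, so s = 1 and d = 4991.
Base 3: x_0 = 3^4991 mod 9983 = 3489. x_0 ∉ {1, 9982} and s = 1, so 3 is a Miller–Rabin witness and 9983 is composite.
Base 3325: x_0 = 3325^4991 mod 9983 = 5269. x_0 ∉ {1, 9982} and s = 1, so 3325 is a Miller–Rabin witness and 9983 is composite.
The smallest witness among the given bases is 3.

3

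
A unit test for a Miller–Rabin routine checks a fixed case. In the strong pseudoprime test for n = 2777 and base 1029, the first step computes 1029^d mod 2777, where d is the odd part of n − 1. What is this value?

2776

n − 1 = 2776 = 2^3 · 347, so s = 3 and d = 347.
Repeated squaring mod 2777: 1029^1 ≡ 1029, 1029^2 ≡ 804, 1029^4 ≡ 2152, 1029^8 ≡ 1845, 1029^16 ≡ 2200, 1029^32 ≡ 2466, 1029^64 ≡ 2303, 1029^128 ≡ 2516, 1029^256 ≡ 1473.
347 = 256 + 64 + 16 + 8 + 2 + 1, so 1029^347 ≡ 1473·2303·2200·1845·804·1029 ≡ 2776 (mod 2777).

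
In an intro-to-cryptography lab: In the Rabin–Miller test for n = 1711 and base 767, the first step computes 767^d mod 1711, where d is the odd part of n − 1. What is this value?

767

n − 1 = 1710 = 2^1 · 855, so s = 1 and d = 855.
767^855 mod 1711 = 767.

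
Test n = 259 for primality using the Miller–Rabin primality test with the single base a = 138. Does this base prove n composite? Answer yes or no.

no

n − 1 = 258 = 2^1 · 129, so s = 1 and d = 129.
x_0 = 138^129 mod 259 = 258.
x_0 = 258 ≡ −1, so 138 is not a witness.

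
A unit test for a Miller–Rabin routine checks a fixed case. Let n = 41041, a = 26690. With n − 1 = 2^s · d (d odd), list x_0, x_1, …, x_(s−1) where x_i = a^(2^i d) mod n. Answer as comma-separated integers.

n − 1 = 41040 = 2^4 · 2565, so s = 4 and d = 2565.
x_0 = 26690^2565 mod 41041 = 573.
x_1 = 573^2 mod 41041 = 1.
x_2 = 1^2 mod 41041 = 1.
x_3 = 1^2 mod 41041 = 1.

573, 1, 1, 1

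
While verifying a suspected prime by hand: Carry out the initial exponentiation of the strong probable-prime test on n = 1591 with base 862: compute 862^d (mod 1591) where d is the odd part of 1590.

887

n − 1 = 1590 = 2^1 · 795, so s = 1 and d = 795.
Repeated squaring mod 1591: 862^1 ≡ 862, 862^2 ≡ 47, 862^4 ≡ 618, 862^8 ≡ 84, 862^16 ≡ 692, 862^32 ≡ 1564, 862^64 ≡ 729, 862^128 ≡ 47, 862^256 ≡ 618, 862^512 ≡ 84.
795 = 512 + 256 + 16 + 8 + 2 + 1, so 862^795 ≡ 84·618·692·84·47·862 ≡ 887 (mod 1591).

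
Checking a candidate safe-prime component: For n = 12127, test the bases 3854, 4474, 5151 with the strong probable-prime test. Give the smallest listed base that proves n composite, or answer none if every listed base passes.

3854

n − 1 = 12126 = 2^1 · 6063, so s = 1 and d = 6063.
Base 3854: x_0 = 3854^6063 mod 12127 = 7653. x_0 ∉ {1, 12126} and s = 1, so 3854 is a Miller–Rabin witness and 12127 is composite.
Base 4474: x_0 = 4474^6063 mod 12127 = 1651. x_0 ∉ {1, 12126} and s = 1, so 4474 is a Miller–Rabin witness and 12127 is composite.
Base 5151: x_0 = 5151^6063 mod 12127 = 332. x_0 ∉ {1, 12126} and s = 1, so 5151 is a Miller–Rabin witness and 12127 is composite.
The smallest witness among the given bases is 3854.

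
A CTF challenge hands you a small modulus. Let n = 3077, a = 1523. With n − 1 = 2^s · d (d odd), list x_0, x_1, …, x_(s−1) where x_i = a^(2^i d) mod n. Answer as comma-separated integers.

2730, 406

n − 1 = 3076 = 2^2 · 769, so s = 2 and d = 769.
x_0 = 1523^769 mod 3077 = 2730.
x_1 = 2730^2 mod 3077 = 406.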